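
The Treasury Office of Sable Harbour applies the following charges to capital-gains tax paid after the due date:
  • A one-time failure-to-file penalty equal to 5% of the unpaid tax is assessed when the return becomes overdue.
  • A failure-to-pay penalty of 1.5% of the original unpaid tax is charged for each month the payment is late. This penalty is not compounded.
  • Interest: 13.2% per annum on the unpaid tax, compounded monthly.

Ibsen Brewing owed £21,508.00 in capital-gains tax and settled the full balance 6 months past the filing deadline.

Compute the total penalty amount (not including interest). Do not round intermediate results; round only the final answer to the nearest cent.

Failure-to-file penalty: 5% × £21,508.00 = £1,075.40
Failure-to-pay penalty = 1.5% × £21,508.00 × 6 mo = £1,935.72
Total penalty = £1,075.40 + £1,935.72 = £3,011.12

£3,011.12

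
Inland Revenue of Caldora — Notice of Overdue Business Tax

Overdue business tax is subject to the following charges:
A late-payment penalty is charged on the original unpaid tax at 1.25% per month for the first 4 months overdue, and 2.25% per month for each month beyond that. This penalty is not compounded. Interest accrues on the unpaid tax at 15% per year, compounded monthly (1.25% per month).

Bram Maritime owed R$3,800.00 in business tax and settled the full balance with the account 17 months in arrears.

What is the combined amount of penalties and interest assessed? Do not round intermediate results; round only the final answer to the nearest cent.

R$2,195.03

Penalty, months 1–4: 4 × 1.25% × R$3,800.00 = R$190.00
Penalty, months 5–17: 13 × 2.25% × R$3,800.00 = R$1,111.50
Interest: R$3,800.00 × ((1 + 0.0125)^17 − 1) = R$3,800.00 × 0.2351382… = R$893.5250…
Penalties + interest = R$1,301.5000 + R$893.5250… = R$2,195.03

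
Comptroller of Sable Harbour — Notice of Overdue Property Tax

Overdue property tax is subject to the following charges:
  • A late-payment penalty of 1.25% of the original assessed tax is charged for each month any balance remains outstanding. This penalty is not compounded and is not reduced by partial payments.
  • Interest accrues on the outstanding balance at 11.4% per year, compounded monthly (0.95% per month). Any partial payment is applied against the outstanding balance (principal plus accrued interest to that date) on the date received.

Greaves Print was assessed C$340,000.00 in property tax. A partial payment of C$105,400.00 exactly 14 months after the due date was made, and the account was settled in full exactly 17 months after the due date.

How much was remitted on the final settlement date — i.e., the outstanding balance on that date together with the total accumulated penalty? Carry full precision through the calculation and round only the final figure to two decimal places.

C$363,105.61

Balance at month 14: C$340,000.0000 × (1 + 0.0095)^14 = C$388,121.2692…
After C$105,400.00 payment: C$388,121.2692… − C$105,400.00 = C$282,721.2692…
Balance at month 17: C$282,721.2692… × (1 + 0.0095)^3 = C$290,855.6146…
Penalty: 17 × 1.25% × C$340,000.00 = C$72,250.00
Final settlement = outstanding balance + penalty = C$290,855.6146… + C$72,250.00 = C$363,105.61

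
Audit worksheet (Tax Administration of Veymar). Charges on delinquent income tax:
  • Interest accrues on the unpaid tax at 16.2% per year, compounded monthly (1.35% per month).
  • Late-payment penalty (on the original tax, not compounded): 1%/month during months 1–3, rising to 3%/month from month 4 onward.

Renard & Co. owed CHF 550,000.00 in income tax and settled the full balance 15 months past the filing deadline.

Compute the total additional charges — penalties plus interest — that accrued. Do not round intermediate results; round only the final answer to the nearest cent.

CHF 337,041.34

Penalty, months 1–3: 3 × 1% × CHF 550,000.00 = CHF 16,500.00
Penalty, months 4–15: 12 × 3% × CHF 550,000.00 = CHF 198,000.00
Interest: CHF 550,000.00 × ((1 + 0.0135)^15 − 1) = CHF 550,000.00 × 0.2228024… = CHF 122,541.3401…
Penalties + interest = CHF 214,500.0000 + CHF 122,541.3401… = CHF 337,041.34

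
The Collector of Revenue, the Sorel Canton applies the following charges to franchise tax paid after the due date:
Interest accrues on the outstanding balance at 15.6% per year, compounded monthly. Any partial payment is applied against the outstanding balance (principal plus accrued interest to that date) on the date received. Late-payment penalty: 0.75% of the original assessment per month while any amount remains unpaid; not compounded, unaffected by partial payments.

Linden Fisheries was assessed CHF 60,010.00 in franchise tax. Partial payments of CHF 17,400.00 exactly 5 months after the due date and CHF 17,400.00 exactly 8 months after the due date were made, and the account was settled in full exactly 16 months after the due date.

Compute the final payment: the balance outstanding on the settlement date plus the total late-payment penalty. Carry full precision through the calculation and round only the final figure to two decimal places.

CHF 41,636.81

Monthly rate = 15.6% ÷ 12 = 1.3%
Balance at month 5: CHF 60,010.0000 × (1 + 0.013)^5 = CHF 64,013.3939…
After CHF 17,400.00 payment: CHF 64,013.3939… − CHF 17,400.00 = CHF 46,613.3939…
Balance at month 8: CHF 46,613.3939… × (1 + 0.013)^3 = CHF 48,455.0517…
After CHF 17,400.00 payment: CHF 48,455.0517… − CHF 17,400.00 = CHF 31,055.0517…
Balance at month 16: CHF 31,055.0517… × (1 + 0.013)^8 = CHF 34,435.6131…
Penalty: 16 × 0.75% × CHF 60,010.00 = CHF 7,201.20
Final settlement = outstanding balance + penalty = CHF 34,435.6131… + CHF 7,201.20 = CHF 41,636.81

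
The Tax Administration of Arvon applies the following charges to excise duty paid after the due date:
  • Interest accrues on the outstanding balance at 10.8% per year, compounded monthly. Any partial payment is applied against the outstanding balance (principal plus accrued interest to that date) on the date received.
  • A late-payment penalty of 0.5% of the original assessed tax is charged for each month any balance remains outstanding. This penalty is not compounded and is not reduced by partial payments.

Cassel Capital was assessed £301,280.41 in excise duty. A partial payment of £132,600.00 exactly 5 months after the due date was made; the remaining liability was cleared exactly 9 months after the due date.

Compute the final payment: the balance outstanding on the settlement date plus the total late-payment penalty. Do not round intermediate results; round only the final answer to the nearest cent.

£202,700.54

Monthly rate = 10.8% ÷ 12 = 0.9%
Balance at month 5: £301,280.4100 × (1 + 0.009)^5 = £315,084.2718…
After £132,600.00 payment: £315,084.2718… − £132,600.00 = £182,484.2718…
Balance at month 9: £182,484.2718… × (1 + 0.009)^4 = £189,142.9263…
Penalty: 9 × 0.5% × £301,280.41 = £13,557.62…
Final settlement = outstanding balance + penalty = £189,142.9263… + £13,557.62… = £202,700.54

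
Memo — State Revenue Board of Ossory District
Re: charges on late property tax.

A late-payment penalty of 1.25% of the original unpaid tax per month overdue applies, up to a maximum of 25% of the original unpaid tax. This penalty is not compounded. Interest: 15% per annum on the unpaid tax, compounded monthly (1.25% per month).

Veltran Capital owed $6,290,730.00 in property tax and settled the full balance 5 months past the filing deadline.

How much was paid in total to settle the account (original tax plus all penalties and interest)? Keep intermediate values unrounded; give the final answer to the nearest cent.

Penalty: 5 × 1.25% × $6,290,730.00 = $393,170.63… (below the 25% cap of $1,572,682.50)
Interest: $6,290,730.00 × ((1 + 0.0125)^5 − 1) = $6,290,730.00 × 0.0640822… = $403,123.5263…
Total = $6,290,730.00 + $393,170.6250 + $403,123.5263… = $7,087,024.15

$7,087,024.15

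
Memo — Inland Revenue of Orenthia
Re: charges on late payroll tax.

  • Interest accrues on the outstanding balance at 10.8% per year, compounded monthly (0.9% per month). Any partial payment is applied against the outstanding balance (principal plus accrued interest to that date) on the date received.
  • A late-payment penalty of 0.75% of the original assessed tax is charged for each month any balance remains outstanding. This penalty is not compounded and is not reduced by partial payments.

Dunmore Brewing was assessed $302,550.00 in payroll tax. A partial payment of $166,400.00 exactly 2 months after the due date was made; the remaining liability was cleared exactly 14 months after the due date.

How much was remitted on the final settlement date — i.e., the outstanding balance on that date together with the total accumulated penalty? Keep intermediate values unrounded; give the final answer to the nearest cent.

Balance at month 2: $302,550.0000 × (1 + 0.009)^2 = $308,020.4066…
After $166,400.00 payment: $308,020.4066… − $166,400.00 = $141,620.4066…
Balance at month 14: $141,620.4066… × (1 + 0.009)^12 = $157,695.6929…
Penalty: 14 × 0.75% × $302,550.00 = $31,767.75
Final settlement = outstanding balance + penalty = $157,695.6929… + $31,767.75 = $189,463.44

$189,463.44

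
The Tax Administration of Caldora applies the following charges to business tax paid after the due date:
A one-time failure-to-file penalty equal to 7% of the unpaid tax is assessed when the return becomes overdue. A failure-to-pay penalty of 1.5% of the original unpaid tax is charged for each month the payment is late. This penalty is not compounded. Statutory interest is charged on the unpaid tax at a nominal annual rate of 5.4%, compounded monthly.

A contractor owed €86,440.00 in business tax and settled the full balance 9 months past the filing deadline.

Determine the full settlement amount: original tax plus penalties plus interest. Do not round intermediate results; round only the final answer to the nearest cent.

€107,724.70

Failure-to-file penalty: 7% × €86,440.00 = €6,050.80
Failure-to-pay penalty = 1.5% × €86,440.00 × 9 mo = €11,669.40
Interest (5.4%/yr ÷ 12 = 0.45%/month): €86,440.00 × ((1 + 0.0045)^9 − 1) = €3,564.5009…
Total = €86,440.00 + €17,720.2000 + €3,564.5009… = €107,724.70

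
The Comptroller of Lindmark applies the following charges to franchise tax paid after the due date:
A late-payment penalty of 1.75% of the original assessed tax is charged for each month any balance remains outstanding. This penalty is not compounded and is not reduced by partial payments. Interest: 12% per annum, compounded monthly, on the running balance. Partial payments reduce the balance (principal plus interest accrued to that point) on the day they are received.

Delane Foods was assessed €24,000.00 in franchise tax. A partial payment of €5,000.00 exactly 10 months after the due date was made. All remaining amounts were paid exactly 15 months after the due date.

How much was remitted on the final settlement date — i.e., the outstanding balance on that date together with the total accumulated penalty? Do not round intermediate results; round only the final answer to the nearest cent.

€28,908.20

Monthly rate = 12% ÷ 12 = 1%
Balance at month 10: €24,000.0000 × (1 + 0.01)^10 = €26,510.9310…
After €5,000.00 payment: €26,510.9310… − €5,000.00 = €21,510.9310…
Balance at month 15: €21,510.9310… × (1 + 0.01)^5 = €22,608.2047…
Penalty: 15 × 1.75% × €24,000.00 = €6,300.00
Final settlement = outstanding balance + penalty = €22,608.2047… + €6,300.00 = €28,908.20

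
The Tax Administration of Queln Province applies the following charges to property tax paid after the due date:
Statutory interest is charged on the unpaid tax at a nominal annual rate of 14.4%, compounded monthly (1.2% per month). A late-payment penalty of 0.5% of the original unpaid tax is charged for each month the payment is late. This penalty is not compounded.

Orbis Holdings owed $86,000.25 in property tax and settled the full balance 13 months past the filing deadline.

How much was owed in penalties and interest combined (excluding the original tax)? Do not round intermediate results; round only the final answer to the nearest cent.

$20,015.82

Late-payment penalty: 13 × 0.5% × $86,000.25 = $5,590.02…
Interest: $86,000.25 × ((1 + 0.012)^13 − 1) = $86,000.25 × 0.1677414… = $14,425.7989…
Penalties + interest = $5,590.0163… + $14,425.7989… = $20,015.82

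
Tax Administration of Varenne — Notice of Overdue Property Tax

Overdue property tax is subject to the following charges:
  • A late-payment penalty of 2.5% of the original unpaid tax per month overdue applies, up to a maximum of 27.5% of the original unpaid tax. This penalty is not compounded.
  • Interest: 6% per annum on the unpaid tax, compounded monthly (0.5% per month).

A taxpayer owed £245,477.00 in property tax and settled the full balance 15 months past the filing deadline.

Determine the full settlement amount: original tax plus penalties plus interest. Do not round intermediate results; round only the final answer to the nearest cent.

£332,052.50

Penalty (uncapped): 15 × 2.5% × £245,477.00 = £92,053.88…; cap = 27.5% × £245,477.00 = £67,506.18… → penalty = £67,506.18…
Interest: £245,477.00 × ((1 + 0.005)^15 − 1) = £245,477.00 × 0.0776827… = £19,069.3254…
Total = £245,477.00 + £67,506.1750 + £19,069.3254… = £332,052.50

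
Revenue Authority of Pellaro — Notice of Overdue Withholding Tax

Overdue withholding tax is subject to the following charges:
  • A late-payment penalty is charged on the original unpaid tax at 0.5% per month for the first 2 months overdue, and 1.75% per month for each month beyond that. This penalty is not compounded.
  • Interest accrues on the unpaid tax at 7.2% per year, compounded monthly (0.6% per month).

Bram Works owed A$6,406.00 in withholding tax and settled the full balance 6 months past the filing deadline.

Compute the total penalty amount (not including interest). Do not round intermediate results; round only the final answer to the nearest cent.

Penalty, months 1–2: 2 × 0.5% × A$6,406.00 = A$64.06
Penalty, months 3–6: 4 × 1.75% × A$6,406.00 = A$448.42
Total penalty = A$64.06 + A$448.42 = A$512.48

A$512.48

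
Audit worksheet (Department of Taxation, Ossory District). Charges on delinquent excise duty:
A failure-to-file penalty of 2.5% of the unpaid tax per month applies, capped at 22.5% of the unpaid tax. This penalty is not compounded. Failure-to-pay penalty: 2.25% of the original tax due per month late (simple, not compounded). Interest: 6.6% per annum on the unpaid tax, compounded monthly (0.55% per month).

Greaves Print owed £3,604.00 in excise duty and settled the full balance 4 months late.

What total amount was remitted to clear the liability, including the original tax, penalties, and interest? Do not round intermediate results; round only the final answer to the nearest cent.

£4,368.70

Failure-to-file: 4 × 2.5% × £3,604.00 = £360.40 (under the 22.5% cap)
Failure-to-pay penalty = 2.25% × £3,604.00 × 4 mo = £324.36
Interest: £3,604.00 × ((1 + 0.0055)^4 − 1) = £3,604.00 × 0.0221822… = £79.9445…
Total = £3,604.00 + £684.7600 + £79.9445… = £4,368.70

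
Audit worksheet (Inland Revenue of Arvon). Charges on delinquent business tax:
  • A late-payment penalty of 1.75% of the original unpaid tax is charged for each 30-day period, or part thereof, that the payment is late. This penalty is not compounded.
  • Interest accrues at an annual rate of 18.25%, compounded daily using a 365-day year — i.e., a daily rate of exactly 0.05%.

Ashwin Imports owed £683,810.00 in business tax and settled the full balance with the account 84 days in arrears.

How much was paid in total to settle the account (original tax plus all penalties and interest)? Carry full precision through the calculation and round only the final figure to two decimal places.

Penalty periods: ⌈84/30⌉ = 3; penalty = 3 × 1.75% × £683,810.00 = £35,900.03…
Interest: £683,810.00 × ((1 + 0.0005)^84 − 1) = £683,810.00 × 0.04288353… = £29,324.1881…
Total = £683,810.00 + £35,900.0250 + £29,324.1881… = £749,034.21

£749,034.21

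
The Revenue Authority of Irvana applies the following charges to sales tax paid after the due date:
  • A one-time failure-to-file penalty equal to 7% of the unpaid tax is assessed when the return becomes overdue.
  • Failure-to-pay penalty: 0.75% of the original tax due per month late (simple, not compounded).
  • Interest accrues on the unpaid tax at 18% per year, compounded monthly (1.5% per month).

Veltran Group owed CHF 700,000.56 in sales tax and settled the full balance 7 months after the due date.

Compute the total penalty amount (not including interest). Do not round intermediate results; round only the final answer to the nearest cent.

Failure-to-file penalty: 7% × CHF 700,000.56 = CHF 49,000.04…
Failure-to-pay penalty: 7 × 0.75% × CHF 700,000.56 = CHF 36,750.03…
Total penalty = CHF 49,000.04… + CHF 36,750.03… = CHF 85,750.07

CHF 85,750.07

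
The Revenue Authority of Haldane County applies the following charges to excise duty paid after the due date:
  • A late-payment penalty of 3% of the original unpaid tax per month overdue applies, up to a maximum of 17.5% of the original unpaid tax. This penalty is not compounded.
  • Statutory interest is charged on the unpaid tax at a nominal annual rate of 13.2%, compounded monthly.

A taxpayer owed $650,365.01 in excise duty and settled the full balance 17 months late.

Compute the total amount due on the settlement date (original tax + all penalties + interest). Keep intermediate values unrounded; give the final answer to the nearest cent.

Penalty (uncapped): 17 × 3% × $650,365.01 = $331,686.16…; cap = 17.5% × $650,365.01 = $113,813.88… → penalty = $113,813.88…
Interest (13.2%/yr ÷ 12 = 1.1%/month): $650,365.01 × ((1 + 0.011)^17 − 1) = $132,932.6208…
Total = $650,365.01 + $113,813.8768… + $132,932.6208… = $897,111.51

$897,111.51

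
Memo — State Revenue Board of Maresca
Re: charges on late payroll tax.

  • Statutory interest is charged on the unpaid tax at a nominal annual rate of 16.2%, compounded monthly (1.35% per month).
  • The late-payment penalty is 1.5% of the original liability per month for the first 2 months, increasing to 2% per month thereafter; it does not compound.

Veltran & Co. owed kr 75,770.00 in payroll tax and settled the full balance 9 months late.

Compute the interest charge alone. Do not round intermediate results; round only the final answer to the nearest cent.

Interest: kr 75,770.00 × ((1 + 0.0135)^9 − 1) = kr 75,770.00 × 0.1282719… = kr 9,719.1629…

kr 9,719.16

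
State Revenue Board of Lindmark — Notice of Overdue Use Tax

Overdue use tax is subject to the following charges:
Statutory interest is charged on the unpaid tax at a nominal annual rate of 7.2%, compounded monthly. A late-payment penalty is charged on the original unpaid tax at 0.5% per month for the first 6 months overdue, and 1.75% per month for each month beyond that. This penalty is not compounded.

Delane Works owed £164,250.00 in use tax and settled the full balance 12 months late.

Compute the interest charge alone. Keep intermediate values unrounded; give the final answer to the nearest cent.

Interest (7.2%/yr ÷ 12 = 0.6%/month): £164,250.00 × ((1 + 0.006)^12 − 1) = £12,224.1695…

£12,224.17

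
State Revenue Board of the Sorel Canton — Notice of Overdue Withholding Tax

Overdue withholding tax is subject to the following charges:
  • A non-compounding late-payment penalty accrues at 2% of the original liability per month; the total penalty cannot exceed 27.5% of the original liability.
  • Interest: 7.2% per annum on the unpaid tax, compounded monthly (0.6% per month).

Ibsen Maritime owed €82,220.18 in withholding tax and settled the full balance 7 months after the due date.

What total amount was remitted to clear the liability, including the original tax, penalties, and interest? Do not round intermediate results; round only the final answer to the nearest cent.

€97,247.04

Penalty: 7 × 2% × €82,220.18 = €11,510.83… (below the 27.5% cap of €22,610.55…)
Interest: €82,220.18 × ((1 + 0.006)^7 − 1) = €82,220.18 × 0.0427636… = €3,516.0313…
Total = €82,220.18 + €11,510.8252 + €3,516.0313… = €97,247.04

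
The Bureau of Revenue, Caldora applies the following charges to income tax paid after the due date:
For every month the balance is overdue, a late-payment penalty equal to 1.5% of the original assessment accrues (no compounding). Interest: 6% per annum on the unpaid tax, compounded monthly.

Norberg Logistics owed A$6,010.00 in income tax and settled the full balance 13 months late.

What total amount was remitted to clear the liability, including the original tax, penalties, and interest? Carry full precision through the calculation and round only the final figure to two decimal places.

Late-payment penalty: 13 × 1.5% × A$6,010.00 = A$1,171.95
Interest (6%/yr ÷ 12 = 0.5%/month): A$6,010.00 × ((1 + 0.005)^13 − 1) = A$402.5871…
Total = A$6,010.00 + A$1,171.9500 + A$402.5871… = A$7,584.54

A$7,584.54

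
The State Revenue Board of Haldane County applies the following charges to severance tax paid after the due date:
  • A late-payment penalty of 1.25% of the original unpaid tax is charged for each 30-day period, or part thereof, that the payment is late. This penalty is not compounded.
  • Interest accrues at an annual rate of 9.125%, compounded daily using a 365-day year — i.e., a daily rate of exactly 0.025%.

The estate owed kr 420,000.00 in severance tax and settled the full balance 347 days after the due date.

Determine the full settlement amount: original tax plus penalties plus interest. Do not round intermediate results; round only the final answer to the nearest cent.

kr 521,057.11

Penalty periods: ⌈347/30⌉ = 12; penalty = 12 × 1.25% × kr 420,000.00 = kr 63,000.00
Interest: kr 420,000.00 × ((1 + 0.00025)^347 − 1) = kr 420,000.00 × 0.09061217… = kr 38,057.1094…
Total = kr 420,000.00 + kr 63,000.0000 + kr 38,057.1094… = kr 521,057.11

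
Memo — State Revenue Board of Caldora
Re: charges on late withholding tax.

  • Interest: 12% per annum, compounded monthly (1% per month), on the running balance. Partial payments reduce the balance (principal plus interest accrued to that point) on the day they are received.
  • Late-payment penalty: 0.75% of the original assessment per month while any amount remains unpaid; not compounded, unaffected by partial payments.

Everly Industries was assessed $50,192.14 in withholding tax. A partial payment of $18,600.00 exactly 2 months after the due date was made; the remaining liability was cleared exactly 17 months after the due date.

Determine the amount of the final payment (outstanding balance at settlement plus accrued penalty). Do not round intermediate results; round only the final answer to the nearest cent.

$44,248.25

Balance at month 2: $50,192.1400 × (1 + 0.01)^2 = $51,201.0020…
After $18,600.00 payment: $51,201.0020… − $18,600.00 = $32,601.0020…
Balance at month 17: $32,601.0020… × (1 + 0.01)^15 = $37,848.7513…
Penalty: 17 × 0.75% × $50,192.14 = $6,399.50…
Final settlement = outstanding balance + penalty = $37,848.7513… + $6,399.50… = $44,248.25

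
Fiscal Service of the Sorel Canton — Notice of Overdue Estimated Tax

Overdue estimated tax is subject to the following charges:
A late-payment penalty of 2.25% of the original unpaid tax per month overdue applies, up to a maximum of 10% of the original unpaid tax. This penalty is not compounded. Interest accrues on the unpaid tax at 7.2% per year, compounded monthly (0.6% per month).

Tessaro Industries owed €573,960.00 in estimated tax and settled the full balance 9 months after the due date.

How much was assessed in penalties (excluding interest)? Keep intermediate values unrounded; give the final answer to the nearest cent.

€57,396.00

Penalty (uncapped): 9 × 2.25% × €573,960.00 = €116,226.90; cap = 10% × €573,960.00 = €57,396.00 → penalty = €57,396.00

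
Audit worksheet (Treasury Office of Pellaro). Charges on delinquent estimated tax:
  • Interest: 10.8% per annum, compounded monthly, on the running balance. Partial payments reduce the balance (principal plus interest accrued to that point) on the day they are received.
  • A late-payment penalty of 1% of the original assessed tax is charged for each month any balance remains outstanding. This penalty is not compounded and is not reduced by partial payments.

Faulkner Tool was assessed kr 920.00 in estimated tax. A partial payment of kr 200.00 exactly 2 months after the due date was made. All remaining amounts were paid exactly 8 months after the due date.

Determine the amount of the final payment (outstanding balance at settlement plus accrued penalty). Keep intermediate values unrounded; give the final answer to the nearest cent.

kr 850.92

Monthly rate = 10.8% ÷ 12 = 0.9%
Balance at month 2: kr 920.0000 × (1 + 0.009)^2 = kr 936.6345…
After kr 200.00 payment: kr 936.6345… − kr 200.00 = kr 736.6345…
Balance at month 8: kr 736.6345… × (1 + 0.009)^6 = kr 777.3186…
Penalty: 8 × 1% × kr 920.00 = kr 73.60
Final settlement = outstanding balance + penalty = kr 777.3186… + kr 73.60 = kr 850.92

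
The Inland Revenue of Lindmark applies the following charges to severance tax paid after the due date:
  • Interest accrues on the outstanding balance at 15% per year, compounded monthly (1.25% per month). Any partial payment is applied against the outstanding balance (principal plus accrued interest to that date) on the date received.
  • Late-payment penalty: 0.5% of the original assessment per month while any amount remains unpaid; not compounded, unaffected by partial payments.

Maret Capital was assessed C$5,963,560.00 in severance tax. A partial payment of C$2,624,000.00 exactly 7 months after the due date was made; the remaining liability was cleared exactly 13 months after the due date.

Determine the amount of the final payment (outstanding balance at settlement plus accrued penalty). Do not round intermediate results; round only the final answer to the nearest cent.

C$4,569,335.01

Balance at month 7: C$5,963,560.0000 × (1 + 0.0125)^7 = C$6,505,352.2307…
After C$2,624,000.00 payment: C$6,505,352.2307… − C$2,624,000.00 = C$3,881,352.2307…
Balance at month 13: C$3,881,352.2307… × (1 + 0.0125)^6 = C$4,181,703.6111…
Penalty: 13 × 0.5% × C$5,963,560.00 = C$387,631.40
Final settlement = outstanding balance + penalty = C$4,181,703.6111… + C$387,631.40 = C$4,569,335.01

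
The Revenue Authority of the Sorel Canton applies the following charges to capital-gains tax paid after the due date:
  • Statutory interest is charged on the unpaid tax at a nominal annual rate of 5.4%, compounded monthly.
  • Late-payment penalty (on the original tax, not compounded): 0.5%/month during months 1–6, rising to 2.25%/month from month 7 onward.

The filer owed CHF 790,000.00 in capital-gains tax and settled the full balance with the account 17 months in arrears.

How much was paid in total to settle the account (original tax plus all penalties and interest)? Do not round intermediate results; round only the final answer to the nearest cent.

Penalty, months 1–6: 6 × 0.5% × CHF 790,000.00 = CHF 23,700.00
Penalty, months 7–17: 11 × 2.25% × CHF 790,000.00 = CHF 195,525.00
Interest (5.4%/yr ÷ 12 = 0.45%/month): CHF 790,000.00 × ((1 + 0.0045)^17 − 1) = CHF 62,660.3925…
Total = CHF 790,000.00 + CHF 219,225.0000 + CHF 62,660.3925… = CHF 1,071,885.39

CHF 1,071,885.39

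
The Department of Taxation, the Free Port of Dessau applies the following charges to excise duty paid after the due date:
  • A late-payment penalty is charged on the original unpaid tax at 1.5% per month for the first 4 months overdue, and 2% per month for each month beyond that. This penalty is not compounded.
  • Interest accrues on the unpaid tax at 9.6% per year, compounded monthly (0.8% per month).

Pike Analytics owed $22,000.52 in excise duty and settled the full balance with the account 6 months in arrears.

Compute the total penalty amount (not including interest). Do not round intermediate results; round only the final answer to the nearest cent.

Penalty, months 1–4: 4 × 1.5% × $22,000.52 = $1,320.03…
Penalty, months 5–6: 2 × 2% × $22,000.52 = $880.02…
Total penalty = $1,320.03… + $880.02… = $2,200.05

$2,200.05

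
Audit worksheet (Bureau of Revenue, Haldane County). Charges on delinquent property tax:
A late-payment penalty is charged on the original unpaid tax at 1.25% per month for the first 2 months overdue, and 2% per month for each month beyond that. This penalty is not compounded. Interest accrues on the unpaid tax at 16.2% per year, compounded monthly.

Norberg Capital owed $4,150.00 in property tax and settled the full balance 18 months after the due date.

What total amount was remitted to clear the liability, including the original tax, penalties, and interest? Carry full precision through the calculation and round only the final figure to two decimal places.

$6,714.69

Penalty, months 1–2: 2 × 1.25% × $4,150.00 = $103.75
Penalty, months 3–18: 16 × 2% × $4,150.00 = $1,328.00
Interest (16.2%/yr ÷ 12 = 1.35%/month): $4,150.00 × ((1 + 0.0135)^18 − 1) = $1,132.9397…
Total = $4,150.00 + $1,431.7500 + $1,132.9397… = $6,714.69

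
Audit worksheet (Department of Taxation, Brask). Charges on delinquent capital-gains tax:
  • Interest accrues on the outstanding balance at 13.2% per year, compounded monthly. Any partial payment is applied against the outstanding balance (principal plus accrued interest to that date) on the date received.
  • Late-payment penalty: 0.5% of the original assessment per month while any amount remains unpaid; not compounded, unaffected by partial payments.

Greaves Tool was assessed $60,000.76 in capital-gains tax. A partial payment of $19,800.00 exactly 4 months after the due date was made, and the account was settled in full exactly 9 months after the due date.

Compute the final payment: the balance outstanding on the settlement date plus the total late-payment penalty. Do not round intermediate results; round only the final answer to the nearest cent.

Monthly rate = 13.2% ÷ 12 = 1.1%
Balance at month 4: $60,000.7600 × (1 + 0.011)^4 = $62,684.6743…
After $19,800.00 payment: $62,684.6743… − $19,800.00 = $42,884.6743…
Balance at month 9: $42,884.6743… × (1 + 0.011)^5 = $45,295.7958…
Penalty: 9 × 0.5% × $60,000.76 = $2,700.03…
Final settlement = outstanding balance + penalty = $45,295.7958… + $2,700.03… = $47,995.83

$47,995.83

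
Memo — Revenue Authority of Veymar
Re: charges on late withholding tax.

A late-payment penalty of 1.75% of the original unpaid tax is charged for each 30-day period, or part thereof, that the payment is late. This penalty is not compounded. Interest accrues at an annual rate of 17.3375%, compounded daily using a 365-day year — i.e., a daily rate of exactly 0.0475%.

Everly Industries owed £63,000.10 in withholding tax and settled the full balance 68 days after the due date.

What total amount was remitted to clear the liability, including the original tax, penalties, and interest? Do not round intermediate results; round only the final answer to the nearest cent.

Penalty periods: ⌈68/30⌉ = 3; penalty = 3 × 1.75% × £63,000.10 = £3,307.51…
Interest: £63,000.10 × ((1 + 0.000475)^68 − 1) = £63,000.10 × 0.03281939… = £2,067.6246…
Total = £63,000.10 + £3,307.5053… + £2,067.6246… = £68,375.23

£68,375.23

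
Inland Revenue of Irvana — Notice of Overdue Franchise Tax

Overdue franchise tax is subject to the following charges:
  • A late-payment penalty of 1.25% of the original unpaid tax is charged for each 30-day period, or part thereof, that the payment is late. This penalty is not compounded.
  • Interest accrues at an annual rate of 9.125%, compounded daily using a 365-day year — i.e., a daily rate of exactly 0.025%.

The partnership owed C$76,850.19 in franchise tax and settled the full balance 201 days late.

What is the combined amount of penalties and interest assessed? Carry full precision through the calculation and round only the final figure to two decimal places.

C$10,684.28

Penalty periods: ⌈201/30⌉ = 7; penalty = 7 × 1.25% × C$76,850.19 = C$6,724.39…
Interest: C$76,850.19 × ((1 + 0.00025)^201 − 1) = C$76,850.19 × 0.05152734… = C$3,959.8861…
Penalties + interest = C$6,724.3916… + C$3,959.8861… = C$10,684.28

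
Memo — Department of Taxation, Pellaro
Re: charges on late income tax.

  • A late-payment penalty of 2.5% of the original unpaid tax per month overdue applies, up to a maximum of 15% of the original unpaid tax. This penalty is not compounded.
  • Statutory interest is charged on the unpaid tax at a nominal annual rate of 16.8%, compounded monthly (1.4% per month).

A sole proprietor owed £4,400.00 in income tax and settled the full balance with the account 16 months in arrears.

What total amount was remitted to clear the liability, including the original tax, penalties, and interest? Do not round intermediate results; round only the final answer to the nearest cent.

Penalty (uncapped): 16 × 2.5% × £4,400.00 = £1,760.00; cap = 15% × £4,400.00 = £660.00 → penalty = £660.00
Interest: £4,400.00 × ((1 + 0.014)^16 − 1) = £4,400.00 × 0.2491290… = £1,096.1675…
Total = £4,400.00 + £660.0000 + £1,096.1675… = £6,156.17

£6,156.17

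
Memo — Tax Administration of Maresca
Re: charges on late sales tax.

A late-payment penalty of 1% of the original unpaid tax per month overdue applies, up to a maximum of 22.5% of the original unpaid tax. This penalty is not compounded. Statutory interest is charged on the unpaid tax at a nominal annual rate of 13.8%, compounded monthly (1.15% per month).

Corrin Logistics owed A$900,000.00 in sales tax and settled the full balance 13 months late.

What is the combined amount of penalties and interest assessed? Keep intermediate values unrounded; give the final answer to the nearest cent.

Penalty: 13 × 1% × A$900,000.00 = A$117,000.00 (below the 22.5% cap of A$202,500.00)
Interest: A$900,000.00 × ((1 + 0.0115)^13 − 1) = A$900,000.00 × 0.1602632… = A$144,236.9147…
Penalties + interest = A$117,000.0000 + A$144,236.9147… = A$261,236.91

A$261,236.91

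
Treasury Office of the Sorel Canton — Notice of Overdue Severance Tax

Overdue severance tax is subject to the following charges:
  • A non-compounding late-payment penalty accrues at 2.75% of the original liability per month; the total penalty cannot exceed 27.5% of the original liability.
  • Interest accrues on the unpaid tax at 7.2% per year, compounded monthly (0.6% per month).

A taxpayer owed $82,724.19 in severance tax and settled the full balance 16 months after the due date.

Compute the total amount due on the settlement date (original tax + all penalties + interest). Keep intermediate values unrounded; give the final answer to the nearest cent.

Penalty (uncapped): 16 × 2.75% × $82,724.19 = $36,398.64…; cap = 27.5% × $82,724.19 = $22,749.15… → penalty = $22,749.15…
Interest: $82,724.19 × ((1 + 0.006)^16 − 1) = $82,724.19 × 0.1004434… = $8,309.0950…
Total = $82,724.19 + $22,749.1523… + $8,309.0950… = $113,782.44

$113,782.44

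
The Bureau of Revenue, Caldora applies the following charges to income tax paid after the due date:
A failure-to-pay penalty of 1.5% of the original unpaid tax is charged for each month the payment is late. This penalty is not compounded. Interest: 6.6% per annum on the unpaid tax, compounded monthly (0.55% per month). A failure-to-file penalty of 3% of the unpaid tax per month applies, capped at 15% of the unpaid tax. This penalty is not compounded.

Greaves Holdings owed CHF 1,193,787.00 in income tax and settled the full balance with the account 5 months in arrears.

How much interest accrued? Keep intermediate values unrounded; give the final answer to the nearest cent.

CHF 33,192.25

Interest: CHF 1,193,787.00 × ((1 + 0.0055)^5 − 1) = CHF 1,193,787.00 × 0.0278042… = CHF 33,192.2547…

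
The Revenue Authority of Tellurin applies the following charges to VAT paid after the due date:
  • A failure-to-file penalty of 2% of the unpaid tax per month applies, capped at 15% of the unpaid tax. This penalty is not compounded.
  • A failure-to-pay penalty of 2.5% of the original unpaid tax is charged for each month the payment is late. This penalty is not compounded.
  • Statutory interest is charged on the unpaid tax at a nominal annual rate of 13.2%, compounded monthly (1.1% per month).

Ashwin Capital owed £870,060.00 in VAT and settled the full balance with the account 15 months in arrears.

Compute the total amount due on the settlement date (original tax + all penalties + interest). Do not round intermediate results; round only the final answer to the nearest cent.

£1,482,000.24

Failure-to-file: 15 × 2% × £870,060.00 = £261,018.00, capped at 15% × £870,060.00 = £130,509.00
Failure-to-pay penalty: 15 × 2.5% × £870,060.00 = £326,272.50
Interest: £870,060.00 × ((1 + 0.011)^15 − 1) = £870,060.00 × 0.1783311… = £155,158.7417…
Total = £870,060.00 + £456,781.5000 + £155,158.7417… = £1,482,000.24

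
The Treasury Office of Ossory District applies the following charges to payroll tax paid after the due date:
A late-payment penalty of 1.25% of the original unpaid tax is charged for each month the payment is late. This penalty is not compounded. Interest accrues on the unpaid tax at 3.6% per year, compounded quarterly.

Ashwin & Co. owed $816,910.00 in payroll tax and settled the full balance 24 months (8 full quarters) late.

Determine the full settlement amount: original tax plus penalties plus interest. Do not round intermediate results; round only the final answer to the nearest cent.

Late-payment penalty: 24 × 1.25% × $816,910.00 = $245,073.00
Interest (3.6%/yr ÷ 4 = 0.9%/quarter): $816,910.00 × ((1 + 0.009)^8 − 1) = $60,703.9993…
Total = $816,910.00 + $245,073.0000 + $60,703.9993… = $1,122,687.00

$1,122,687.00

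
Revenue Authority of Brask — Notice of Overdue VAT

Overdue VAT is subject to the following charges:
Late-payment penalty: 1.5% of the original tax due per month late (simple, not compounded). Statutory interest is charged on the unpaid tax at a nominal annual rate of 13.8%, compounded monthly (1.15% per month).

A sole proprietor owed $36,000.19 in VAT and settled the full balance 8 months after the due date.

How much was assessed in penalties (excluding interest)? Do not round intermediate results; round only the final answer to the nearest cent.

Late-payment penalty = 1.5% × $36,000.19 × 8 mo = $4,320.02…

$4,320.02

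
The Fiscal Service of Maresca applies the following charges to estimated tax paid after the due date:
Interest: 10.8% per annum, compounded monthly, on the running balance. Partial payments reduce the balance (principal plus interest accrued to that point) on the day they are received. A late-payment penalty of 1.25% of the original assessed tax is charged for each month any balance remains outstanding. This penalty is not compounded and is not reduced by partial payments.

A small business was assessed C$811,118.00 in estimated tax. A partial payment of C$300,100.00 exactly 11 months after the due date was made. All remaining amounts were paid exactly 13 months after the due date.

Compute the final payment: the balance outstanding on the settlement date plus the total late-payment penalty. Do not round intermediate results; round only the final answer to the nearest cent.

Monthly rate = 10.8% ÷ 12 = 0.9%
Balance at month 11: C$811,118.0000 × (1 + 0.009)^11 = C$895,131.5565…
After C$300,100.00 payment: C$895,131.5565… − C$300,100.00 = C$595,031.5565…
Balance at month 13: C$595,031.5565… × (1 + 0.009)^2 = C$605,790.3221…
Penalty: 13 × 1.25% × C$811,118.00 = C$131,806.68…
Final settlement = outstanding balance + penalty = C$605,790.3221… + C$131,806.68… = C$737,597.00

C$737,597.00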